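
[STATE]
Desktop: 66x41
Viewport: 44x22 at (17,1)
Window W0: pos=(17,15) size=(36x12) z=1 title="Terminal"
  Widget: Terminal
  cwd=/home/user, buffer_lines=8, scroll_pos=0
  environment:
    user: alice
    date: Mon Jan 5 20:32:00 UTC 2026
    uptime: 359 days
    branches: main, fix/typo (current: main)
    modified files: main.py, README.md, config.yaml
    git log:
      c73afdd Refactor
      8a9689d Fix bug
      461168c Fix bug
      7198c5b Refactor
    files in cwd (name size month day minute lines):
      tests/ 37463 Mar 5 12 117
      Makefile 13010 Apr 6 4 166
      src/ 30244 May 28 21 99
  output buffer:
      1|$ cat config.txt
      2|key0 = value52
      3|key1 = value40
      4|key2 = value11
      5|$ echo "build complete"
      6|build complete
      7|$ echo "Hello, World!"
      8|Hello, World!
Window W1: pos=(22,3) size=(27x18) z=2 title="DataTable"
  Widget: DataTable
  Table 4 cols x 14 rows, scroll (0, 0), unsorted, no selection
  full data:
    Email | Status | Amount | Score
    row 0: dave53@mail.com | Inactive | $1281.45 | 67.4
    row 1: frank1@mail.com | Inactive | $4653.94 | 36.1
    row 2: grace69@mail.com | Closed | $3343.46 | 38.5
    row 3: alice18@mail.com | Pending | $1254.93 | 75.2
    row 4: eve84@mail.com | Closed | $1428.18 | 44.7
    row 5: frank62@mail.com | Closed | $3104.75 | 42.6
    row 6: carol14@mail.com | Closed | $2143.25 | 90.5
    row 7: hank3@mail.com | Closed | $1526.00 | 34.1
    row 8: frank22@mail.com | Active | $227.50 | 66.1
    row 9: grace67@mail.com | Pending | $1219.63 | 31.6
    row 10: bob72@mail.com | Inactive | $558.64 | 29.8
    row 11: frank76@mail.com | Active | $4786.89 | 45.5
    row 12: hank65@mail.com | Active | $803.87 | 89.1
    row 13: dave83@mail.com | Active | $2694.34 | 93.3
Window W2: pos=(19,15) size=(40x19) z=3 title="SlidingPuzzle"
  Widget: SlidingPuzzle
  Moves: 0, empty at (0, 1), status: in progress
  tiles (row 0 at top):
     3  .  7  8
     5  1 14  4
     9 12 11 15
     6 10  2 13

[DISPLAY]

                                            
                                            
     ┏━━━━━━━━━━━━━━━━━━━━━━━━━┓            
     ┃ DataTable               ┃            
     ┠─────────────────────────┨            
     ┃Email           │Status  ┃            
     ┃────────────────┼────────┃            
     ┃dave53@mail.com │Inactive┃            
     ┃frank1@mail.com │Inactive┃            
     ┃grace69@mail.com│Closed  ┃            
     ┃alice18@mail.com│Pending ┃            
     ┃eve84@mail.com  │Closed  ┃            
     ┃frank62@mail.com│Closed  ┃            
     ┃carol14@mail.com│Closed  ┃            
┏━┏━━━━━━━━━━━━━━━━━━━━━━━━━━━━━━━━━━━━━━┓  
┃ ┃ SlidingPuzzle                        ┃  
┠─┠──────────────────────────────────────┨  
┃$┃┌────┬────┬────┬────┐                 ┃  
┃k┃│  3 │    │  7 │  8 │                 ┃  
┃k┃├────┼────┼────┼────┤                 ┃  
┃k┃│  5 │  1 │ 14 │  4 │                 ┃  
┃$┃├────┼────┼────┼────┤                 ┃  


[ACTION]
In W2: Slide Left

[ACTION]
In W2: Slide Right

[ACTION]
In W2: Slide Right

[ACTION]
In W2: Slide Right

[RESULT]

                                            
                                            
     ┏━━━━━━━━━━━━━━━━━━━━━━━━━┓            
     ┃ DataTable               ┃            
     ┠─────────────────────────┨            
     ┃Email           │Status  ┃            
     ┃────────────────┼────────┃            
     ┃dave53@mail.com │Inactive┃            
     ┃frank1@mail.com │Inactive┃            
     ┃grace69@mail.com│Closed  ┃            
     ┃alice18@mail.com│Pending ┃            
     ┃eve84@mail.com  │Closed  ┃            
     ┃frank62@mail.com│Closed  ┃            
     ┃carol14@mail.com│Closed  ┃            
┏━┏━━━━━━━━━━━━━━━━━━━━━━━━━━━━━━━━━━━━━━┓  
┃ ┃ SlidingPuzzle                        ┃  
┠─┠──────────────────────────────────────┨  
┃$┃┌────┬────┬────┬────┐                 ┃  
┃k┃│    │  3 │  7 │  8 │                 ┃  
┃k┃├────┼────┼────┼────┤                 ┃  
┃k┃│  5 │  1 │ 14 │  4 │                 ┃  
┃$┃├────┼────┼────┼────┤                 ┃  


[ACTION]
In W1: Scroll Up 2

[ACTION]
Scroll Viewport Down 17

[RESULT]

┃$┃┌────┬────┬────┬────┐                 ┃  
┃k┃│    │  3 │  7 │  8 │                 ┃  
┃k┃├────┼────┼────┼────┤                 ┃  
┃k┃│  5 │  1 │ 14 │  4 │                 ┃  
┃$┃├────┼────┼────┼────┤                 ┃  
┃b┃│  9 │ 12 │ 11 │ 15 │                 ┃  
┃$┃├────┼────┼────┼────┤                 ┃  
┃H┃│  6 │ 10 │  2 │ 13 │                 ┃  
┗━┃└────┴────┴────┴────┘                 ┃  
  ┃Moves: 3                              ┃  
  ┃                                      ┃  
  ┃                                      ┃  
  ┃                                      ┃  
  ┃                                      ┃  
  ┃                                      ┃  
  ┗━━━━━━━━━━━━━━━━━━━━━━━━━━━━━━━━━━━━━━┛  
                                            
                                            
                                            
                                            
                                            
                                            


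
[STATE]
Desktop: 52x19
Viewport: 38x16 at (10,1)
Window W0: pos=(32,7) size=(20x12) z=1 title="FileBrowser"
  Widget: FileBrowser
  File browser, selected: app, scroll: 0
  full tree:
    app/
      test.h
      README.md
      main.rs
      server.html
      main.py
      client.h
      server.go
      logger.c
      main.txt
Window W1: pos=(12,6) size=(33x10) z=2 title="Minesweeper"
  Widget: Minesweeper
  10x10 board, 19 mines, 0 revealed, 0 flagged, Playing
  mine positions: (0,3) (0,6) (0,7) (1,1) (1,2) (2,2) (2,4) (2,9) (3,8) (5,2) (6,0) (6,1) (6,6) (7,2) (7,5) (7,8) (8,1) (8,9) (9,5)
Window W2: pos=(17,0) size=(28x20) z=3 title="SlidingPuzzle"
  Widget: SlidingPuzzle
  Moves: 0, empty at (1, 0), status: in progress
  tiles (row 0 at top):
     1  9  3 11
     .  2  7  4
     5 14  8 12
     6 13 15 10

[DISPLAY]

       ┃ SlidingPuzzle            ┃   
       ┠──────────────────────────┨   
       ┃┌────┬────┬────┬────┐     ┃   
       ┃│  1 │  9 │  3 │ 11 │     ┃   
       ┃├────┼────┼────┼────┤     ┃   
  ┏━━━━┃│    │  2 │  7 │  4 │     ┃   
  ┃ Min┃├────┼────┼────┼────┤     ┃━━━
  ┠────┃│  5 │ 14 │  8 │ 12 │     ┃   
  ┃■■■■┃├────┼────┼────┼────┤     ┃───
  ┃■■■■┃│  6 │ 13 │ 15 │ 10 │     ┃   
  ┃■■■■┃└────┴────┴────┴────┘     ┃   
  ┃■■■■┃Moves: 0                  ┃d  
  ┃■■■■┃                          ┃   
  ┃■■■■┃                          ┃tml
  ┗━━━━┃                          ┃   
       ┃                          ┃   


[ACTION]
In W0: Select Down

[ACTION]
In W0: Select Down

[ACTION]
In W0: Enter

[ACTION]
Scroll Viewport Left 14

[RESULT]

                 ┃ SlidingPuzzle      
                 ┠────────────────────
                 ┃┌────┬────┬────┬────
                 ┃│  1 │  9 │  3 │ 11 
                 ┃├────┼────┼────┼────
            ┏━━━━┃│    │  2 │  7 │  4 
            ┃ Min┃├────┼────┼────┼────
            ┠────┃│  5 │ 14 │  8 │ 12 
            ┃■■■■┃├────┼────┼────┼────
            ┃■■■■┃│  6 │ 13 │ 15 │ 10 
            ┃■■■■┃└────┴────┴────┴────
            ┃■■■■┃Moves: 0            
            ┃■■■■┃                    
            ┃■■■■┃                    
            ┗━━━━┃                    
                 ┃                    


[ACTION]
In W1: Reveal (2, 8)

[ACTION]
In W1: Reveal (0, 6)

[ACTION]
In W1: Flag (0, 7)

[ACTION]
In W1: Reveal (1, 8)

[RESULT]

                 ┃ SlidingPuzzle      
                 ┠────────────────────
                 ┃┌────┬────┬────┬────
                 ┃│  1 │  9 │  3 │ 11 
                 ┃├────┼────┼────┼────
            ┏━━━━┃│    │  2 │  7 │  4 
            ┃ Min┃├────┼────┼────┼────
            ┠────┃│  5 │ 14 │  8 │ 12 
            ┃■■■✹┃├────┼────┼────┼────
            ┃■✹✹■┃│  6 │ 13 │ 15 │ 10 
            ┃■■✹■┃└────┴────┴────┴────
            ┃■■■■┃Moves: 0            
            ┃■■■■┃                    
            ┃■■✹■┃                    
            ┗━━━━┃                    
                 ┃                    


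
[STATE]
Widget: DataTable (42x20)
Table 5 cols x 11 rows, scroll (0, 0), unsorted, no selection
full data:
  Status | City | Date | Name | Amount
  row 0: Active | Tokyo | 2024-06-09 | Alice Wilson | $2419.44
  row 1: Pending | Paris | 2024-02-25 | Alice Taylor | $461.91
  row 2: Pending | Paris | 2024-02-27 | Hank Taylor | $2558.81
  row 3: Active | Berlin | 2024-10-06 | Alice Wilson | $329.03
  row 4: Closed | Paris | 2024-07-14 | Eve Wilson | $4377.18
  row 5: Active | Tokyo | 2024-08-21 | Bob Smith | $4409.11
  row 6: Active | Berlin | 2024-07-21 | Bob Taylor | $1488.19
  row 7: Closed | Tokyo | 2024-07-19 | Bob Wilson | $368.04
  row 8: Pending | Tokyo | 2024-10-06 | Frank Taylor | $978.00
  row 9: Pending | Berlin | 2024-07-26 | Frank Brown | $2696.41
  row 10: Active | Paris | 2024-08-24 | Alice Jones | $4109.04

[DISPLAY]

Status │City  │Date      │Name        │Amo
───────┼──────┼──────────┼────────────┼───
Active │Tokyo │2024-06-09│Alice Wilson│$24
Pending│Paris │2024-02-25│Alice Taylor│$46
Pending│Paris │2024-02-27│Hank Taylor │$25
Active │Berlin│2024-10-06│Alice Wilson│$32
Closed │Paris │2024-07-14│Eve Wilson  │$43
Active │Tokyo │2024-08-21│Bob Smith   │$44
Active │Berlin│2024-07-21│Bob Taylor  │$14
Closed │Tokyo │2024-07-19│Bob Wilson  │$36
Pending│Tokyo │2024-10-06│Frank Taylor│$97
Pending│Berlin│2024-07-26│Frank Brown │$26
Active │Paris │2024-08-24│Alice Jones │$41
                                          
                                          
                                          
                                          
                                          
                                          
                                          


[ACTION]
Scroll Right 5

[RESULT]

s │City  │Date      │Name        │Amount  
──┼──────┼──────────┼────────────┼────────
e │Tokyo │2024-06-09│Alice Wilson│$2419.44
ng│Paris │2024-02-25│Alice Taylor│$461.91 
ng│Paris │2024-02-27│Hank Taylor │$2558.81
e │Berlin│2024-10-06│Alice Wilson│$329.03 
d │Paris │2024-07-14│Eve Wilson  │$4377.18
e │Tokyo │2024-08-21│Bob Smith   │$4409.11
e │Berlin│2024-07-21│Bob Taylor  │$1488.19
d │Tokyo │2024-07-19│Bob Wilson  │$368.04 
ng│Tokyo │2024-10-06│Frank Taylor│$978.00 
ng│Berlin│2024-07-26│Frank Brown │$2696.41
e │Paris │2024-08-24│Alice Jones │$4109.04
                                          
                                          
                                          
                                          
                                          
                                          
                                          


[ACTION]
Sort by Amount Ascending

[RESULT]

s │City  │Date      │Name        │Amount ▲
──┼──────┼──────────┼────────────┼────────
e │Berlin│2024-10-06│Alice Wilson│$329.03 
d │Tokyo │2024-07-19│Bob Wilson  │$368.04 
ng│Paris │2024-02-25│Alice Taylor│$461.91 
ng│Tokyo │2024-10-06│Frank Taylor│$978.00 
e │Berlin│2024-07-21│Bob Taylor  │$1488.19
e │Tokyo │2024-06-09│Alice Wilson│$2419.44
ng│Paris │2024-02-27│Hank Taylor │$2558.81
ng│Berlin│2024-07-26│Frank Brown │$2696.41
e │Paris │2024-08-24│Alice Jones │$4109.04
d │Paris │2024-07-14│Eve Wilson  │$4377.18
e │Tokyo │2024-08-21│Bob Smith   │$4409.11
                                          
                                          
                                          
                                          
                                          
                                          
                                          


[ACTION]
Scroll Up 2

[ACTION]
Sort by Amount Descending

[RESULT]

s │City  │Date      │Name        │Amount ▼
──┼──────┼──────────┼────────────┼────────
e │Tokyo │2024-08-21│Bob Smith   │$4409.11
d │Paris │2024-07-14│Eve Wilson  │$4377.18
e │Paris │2024-08-24│Alice Jones │$4109.04
ng│Berlin│2024-07-26│Frank Brown │$2696.41
ng│Paris │2024-02-27│Hank Taylor │$2558.81
e │Tokyo │2024-06-09│Alice Wilson│$2419.44
e │Berlin│2024-07-21│Bob Taylor  │$1488.19
ng│Tokyo │2024-10-06│Frank Taylor│$978.00 
ng│Paris │2024-02-25│Alice Taylor│$461.91 
d │Tokyo │2024-07-19│Bob Wilson  │$368.04 
e │Berlin│2024-10-06│Alice Wilson│$329.03 
                                          
                                          
                                          
                                          
                                          
                                          
                                          


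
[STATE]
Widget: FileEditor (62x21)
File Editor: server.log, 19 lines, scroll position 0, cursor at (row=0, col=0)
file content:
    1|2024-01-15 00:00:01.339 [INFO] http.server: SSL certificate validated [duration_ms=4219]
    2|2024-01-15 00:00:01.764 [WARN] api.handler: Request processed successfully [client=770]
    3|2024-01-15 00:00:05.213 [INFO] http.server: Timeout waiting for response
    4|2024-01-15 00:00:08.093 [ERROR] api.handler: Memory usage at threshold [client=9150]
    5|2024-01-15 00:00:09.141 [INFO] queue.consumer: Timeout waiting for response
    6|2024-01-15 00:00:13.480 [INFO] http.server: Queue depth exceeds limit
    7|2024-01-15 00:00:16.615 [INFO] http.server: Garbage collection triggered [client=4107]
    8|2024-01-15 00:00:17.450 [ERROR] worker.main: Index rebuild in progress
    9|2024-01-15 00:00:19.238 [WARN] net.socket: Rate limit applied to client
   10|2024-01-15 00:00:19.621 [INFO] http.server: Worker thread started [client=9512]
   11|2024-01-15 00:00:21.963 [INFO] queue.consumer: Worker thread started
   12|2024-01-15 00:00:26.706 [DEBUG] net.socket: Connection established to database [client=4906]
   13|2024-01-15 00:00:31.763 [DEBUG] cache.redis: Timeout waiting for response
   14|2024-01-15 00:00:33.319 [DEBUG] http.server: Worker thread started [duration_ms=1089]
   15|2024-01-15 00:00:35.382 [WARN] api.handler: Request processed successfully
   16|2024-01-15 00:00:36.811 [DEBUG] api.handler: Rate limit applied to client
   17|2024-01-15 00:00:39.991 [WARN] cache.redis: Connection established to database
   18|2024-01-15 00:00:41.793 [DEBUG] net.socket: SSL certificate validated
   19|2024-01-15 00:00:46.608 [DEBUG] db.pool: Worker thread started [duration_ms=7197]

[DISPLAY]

█024-01-15 00:00:01.339 [INFO] http.server: SSL certificate v▲
2024-01-15 00:00:01.764 [WARN] api.handler: Request processed█
2024-01-15 00:00:05.213 [INFO] http.server: Timeout waiting f░
2024-01-15 00:00:08.093 [ERROR] api.handler: Memory usage at ░
2024-01-15 00:00:09.141 [INFO] queue.consumer: Timeout waitin░
2024-01-15 00:00:13.480 [INFO] http.server: Queue depth excee░
2024-01-15 00:00:16.615 [INFO] http.server: Garbage collectio░
2024-01-15 00:00:17.450 [ERROR] worker.main: Index rebuild in░
2024-01-15 00:00:19.238 [WARN] net.socket: Rate limit applied░
2024-01-15 00:00:19.621 [INFO] http.server: Worker thread sta░
2024-01-15 00:00:21.963 [INFO] queue.consumer: Worker thread ░
2024-01-15 00:00:26.706 [DEBUG] net.socket: Connection establ░
2024-01-15 00:00:31.763 [DEBUG] cache.redis: Timeout waiting ░
2024-01-15 00:00:33.319 [DEBUG] http.server: Worker thread st░
2024-01-15 00:00:35.382 [WARN] api.handler: Request processed░
2024-01-15 00:00:36.811 [DEBUG] api.handler: Rate limit appli░
2024-01-15 00:00:39.991 [WARN] cache.redis: Connection establ░
2024-01-15 00:00:41.793 [DEBUG] net.socket: SSL certificate v░
2024-01-15 00:00:46.608 [DEBUG] db.pool: Worker thread starte░
                                                             ░
                                                             ▼


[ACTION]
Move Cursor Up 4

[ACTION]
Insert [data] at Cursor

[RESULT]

data█024-01-15 00:00:01.339 [INFO] http.server: SSL certifica▲
2024-01-15 00:00:01.764 [WARN] api.handler: Request processed█
2024-01-15 00:00:05.213 [INFO] http.server: Timeout waiting f░
2024-01-15 00:00:08.093 [ERROR] api.handler: Memory usage at ░
2024-01-15 00:00:09.141 [INFO] queue.consumer: Timeout waitin░
2024-01-15 00:00:13.480 [INFO] http.server: Queue depth excee░
2024-01-15 00:00:16.615 [INFO] http.server: Garbage collectio░
2024-01-15 00:00:17.450 [ERROR] worker.main: Index rebuild in░
2024-01-15 00:00:19.238 [WARN] net.socket: Rate limit applied░
2024-01-15 00:00:19.621 [INFO] http.server: Worker thread sta░
2024-01-15 00:00:21.963 [INFO] queue.consumer: Worker thread ░
2024-01-15 00:00:26.706 [DEBUG] net.socket: Connection establ░
2024-01-15 00:00:31.763 [DEBUG] cache.redis: Timeout waiting ░
2024-01-15 00:00:33.319 [DEBUG] http.server: Worker thread st░
2024-01-15 00:00:35.382 [WARN] api.handler: Request processed░
2024-01-15 00:00:36.811 [DEBUG] api.handler: Rate limit appli░
2024-01-15 00:00:39.991 [WARN] cache.redis: Connection establ░
2024-01-15 00:00:41.793 [DEBUG] net.socket: SSL certificate v░
2024-01-15 00:00:46.608 [DEBUG] db.pool: Worker thread starte░
                                                             ░
                                                             ▼


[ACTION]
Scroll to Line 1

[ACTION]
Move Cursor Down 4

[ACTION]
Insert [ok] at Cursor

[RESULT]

data2024-01-15 00:00:01.339 [INFO] http.server: SSL certifica▲
2024-01-15 00:00:01.764 [WARN] api.handler: Request processed█
2024-01-15 00:00:05.213 [INFO] http.server: Timeout waiting f░
2024-01-15 00:00:08.093 [ERROR] api.handler: Memory usage at ░
2024ok█01-15 00:00:09.141 [INFO] queue.consumer: Timeout wait░
2024-01-15 00:00:13.480 [INFO] http.server: Queue depth excee░
2024-01-15 00:00:16.615 [INFO] http.server: Garbage collectio░
2024-01-15 00:00:17.450 [ERROR] worker.main: Index rebuild in░
2024-01-15 00:00:19.238 [WARN] net.socket: Rate limit applied░
2024-01-15 00:00:19.621 [INFO] http.server: Worker thread sta░
2024-01-15 00:00:21.963 [INFO] queue.consumer: Worker thread ░
2024-01-15 00:00:26.706 [DEBUG] net.socket: Connection establ░
2024-01-15 00:00:31.763 [DEBUG] cache.redis: Timeout waiting ░
2024-01-15 00:00:33.319 [DEBUG] http.server: Worker thread st░
2024-01-15 00:00:35.382 [WARN] api.handler: Request processed░
2024-01-15 00:00:36.811 [DEBUG] api.handler: Rate limit appli░
2024-01-15 00:00:39.991 [WARN] cache.redis: Connection establ░
2024-01-15 00:00:41.793 [DEBUG] net.socket: SSL certificate v░
2024-01-15 00:00:46.608 [DEBUG] db.pool: Worker thread starte░
                                                             ░
                                                             ▼


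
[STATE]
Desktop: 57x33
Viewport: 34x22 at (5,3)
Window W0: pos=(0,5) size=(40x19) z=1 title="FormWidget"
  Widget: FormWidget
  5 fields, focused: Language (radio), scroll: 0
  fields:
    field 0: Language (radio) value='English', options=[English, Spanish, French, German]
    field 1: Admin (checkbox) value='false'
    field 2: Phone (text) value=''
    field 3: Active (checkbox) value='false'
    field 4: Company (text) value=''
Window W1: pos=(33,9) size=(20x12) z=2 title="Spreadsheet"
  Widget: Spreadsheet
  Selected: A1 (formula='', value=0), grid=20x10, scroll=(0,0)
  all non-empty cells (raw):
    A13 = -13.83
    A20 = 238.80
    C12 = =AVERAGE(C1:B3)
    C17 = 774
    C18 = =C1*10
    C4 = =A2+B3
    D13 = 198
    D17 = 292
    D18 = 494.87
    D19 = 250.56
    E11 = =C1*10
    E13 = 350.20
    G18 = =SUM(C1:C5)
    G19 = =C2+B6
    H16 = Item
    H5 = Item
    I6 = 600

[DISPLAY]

                                  
                                  
━━━━━━━━━━━━━━━━━━━━━━━━━━━━━━━━━━
mWidget                           
──────────────────────────────────
nguage:   (●) English  ( ) Spanish
min:      [ ]               ┏━━━━━
one:      [                 ┃ Spre
tive:     [ ]               ┠─────
mpany:    [                 ┃A1:  
                            ┃     
                            ┃-----
                            ┃  1  
                            ┃  2  
                            ┃  3  
                            ┃  4  
                            ┃  5  
                            ┗━━━━━
                                  
                                  
━━━━━━━━━━━━━━━━━━━━━━━━━━━━━━━━━━
                                  


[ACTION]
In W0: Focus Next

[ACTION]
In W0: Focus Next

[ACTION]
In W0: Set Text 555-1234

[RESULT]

                                  
                                  
━━━━━━━━━━━━━━━━━━━━━━━━━━━━━━━━━━
mWidget                           
──────────────────────────────────
nguage:   (●) English  ( ) Spanish
min:      [ ]               ┏━━━━━
one:      [555-1234         ┃ Spre
tive:     [ ]               ┠─────
mpany:    [                 ┃A1:  
                            ┃     
                            ┃-----
                            ┃  1  
                            ┃  2  
                            ┃  3  
                            ┃  4  
                            ┃  5  
                            ┗━━━━━
                                  
                                  
━━━━━━━━━━━━━━━━━━━━━━━━━━━━━━━━━━
                                  


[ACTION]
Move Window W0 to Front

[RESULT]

                                  
                                  
━━━━━━━━━━━━━━━━━━━━━━━━━━━━━━━━━━
mWidget                           
──────────────────────────────────
nguage:   (●) English  ( ) Spanish
min:      [ ]                     
one:      [555-1234              ]
tive:     [ ]                     
mpany:    [                      ]
                                  
                                  
                                  
                                  
                                  
                                  
                                  
                                  
                                  
                                  
━━━━━━━━━━━━━━━━━━━━━━━━━━━━━━━━━━
                                  


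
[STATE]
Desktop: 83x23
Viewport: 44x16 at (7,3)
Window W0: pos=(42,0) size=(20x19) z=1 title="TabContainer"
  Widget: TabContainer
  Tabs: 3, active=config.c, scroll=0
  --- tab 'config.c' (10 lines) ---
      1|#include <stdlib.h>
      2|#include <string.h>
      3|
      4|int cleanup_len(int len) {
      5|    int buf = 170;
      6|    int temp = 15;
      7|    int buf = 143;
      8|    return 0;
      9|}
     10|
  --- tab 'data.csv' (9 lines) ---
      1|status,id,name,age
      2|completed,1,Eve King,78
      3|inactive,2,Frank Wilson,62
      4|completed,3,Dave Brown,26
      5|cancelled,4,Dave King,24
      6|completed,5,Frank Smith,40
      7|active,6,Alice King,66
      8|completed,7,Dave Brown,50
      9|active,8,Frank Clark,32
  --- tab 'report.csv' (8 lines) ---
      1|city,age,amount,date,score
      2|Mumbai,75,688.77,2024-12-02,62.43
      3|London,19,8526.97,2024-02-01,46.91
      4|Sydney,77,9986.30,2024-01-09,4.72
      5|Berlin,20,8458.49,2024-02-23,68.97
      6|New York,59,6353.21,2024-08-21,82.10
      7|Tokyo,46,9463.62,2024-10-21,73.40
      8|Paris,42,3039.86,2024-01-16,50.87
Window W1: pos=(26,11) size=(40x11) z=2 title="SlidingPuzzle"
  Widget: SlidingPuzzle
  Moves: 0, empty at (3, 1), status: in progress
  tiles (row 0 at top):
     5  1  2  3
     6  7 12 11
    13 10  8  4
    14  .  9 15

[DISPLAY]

                                   ┃[config.
                                   ┃────────
                                   ┃#include
                                   ┃#include
                                   ┃        
                                   ┃int clea
                                   ┃    int 
                                   ┃    int 
                   ┏━━━━━━━━━━━━━━━━━━━━━━━━
                   ┃ SlidingPuzzle          
                   ┠────────────────────────
                   ┃┌────┬────┬────┬────┐   
                   ┃│  5 │  1 │  2 │  3 │   
                   ┃├────┼────┼────┼────┤   
                   ┃│  6 │  7 │ 12 │ 11 │   
                   ┃├────┼────┼────┼────┤   


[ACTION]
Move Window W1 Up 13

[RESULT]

                   ┃┌────┬────┬────┬────┐   
                   ┃│  5 │  1 │  2 │  3 │   
                   ┃├────┼────┼────┼────┤   
                   ┃│  6 │  7 │ 12 │ 11 │   
                   ┃├────┼────┼────┼────┤   
                   ┃│ 13 │ 10 │  8 │  4 │   
                   ┃├────┼────┼────┼────┤   
                   ┗━━━━━━━━━━━━━━━━━━━━━━━━
                                   ┃    int 
                                   ┃    retu
                                   ┃}       
                                   ┃        
                                   ┃        
                                   ┃        
                                   ┃        
                                   ┗━━━━━━━━


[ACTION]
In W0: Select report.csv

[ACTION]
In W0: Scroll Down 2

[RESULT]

                   ┃┌────┬────┬────┬────┐   
                   ┃│  5 │  1 │  2 │  3 │   
                   ┃├────┼────┼────┼────┤   
                   ┃│  6 │  7 │ 12 │ 11 │   
                   ┃├────┼────┼────┼────┤   
                   ┃│ 13 │ 10 │  8 │  4 │   
                   ┃├────┼────┼────┼────┤   
                   ┗━━━━━━━━━━━━━━━━━━━━━━━━
                                   ┃        
                                   ┃        
                                   ┃        
                                   ┃        
                                   ┃        
                                   ┃        
                                   ┃        
                                   ┗━━━━━━━━


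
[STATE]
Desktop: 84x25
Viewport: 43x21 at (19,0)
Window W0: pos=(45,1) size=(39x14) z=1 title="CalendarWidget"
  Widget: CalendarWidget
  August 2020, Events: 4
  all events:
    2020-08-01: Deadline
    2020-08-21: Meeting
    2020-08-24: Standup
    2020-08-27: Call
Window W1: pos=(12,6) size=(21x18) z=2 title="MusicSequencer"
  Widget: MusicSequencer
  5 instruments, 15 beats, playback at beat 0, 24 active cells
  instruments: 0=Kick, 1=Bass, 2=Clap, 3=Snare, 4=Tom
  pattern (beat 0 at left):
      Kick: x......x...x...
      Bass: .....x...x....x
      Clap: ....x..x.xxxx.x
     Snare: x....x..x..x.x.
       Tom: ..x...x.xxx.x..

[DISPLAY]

                                           
                          ┏━━━━━━━━━━━━━━━━
                          ┃ CalendarWidget 
                          ┠────────────────
                          ┃             Aug
                          ┃Mo Tu We Th Fr S
━━━━━━━━━━━━━┓            ┃                
Sequencer    ┃            ┃ 3  4  5  6  7  
─────────────┨            ┃10 11 12 13 14 1
▼123456789012┃            ┃17 18 19 20 21* 
█······█···█·┃            ┃24* 25 26 27* 28
·····█···█···┃            ┃31              
····█··█·████┃            ┃                
█····█··█··█·┃            ┃                
··█···█·███·█┃            ┗━━━━━━━━━━━━━━━━
             ┃                             
             ┃                             
             ┃                             
             ┃                             
             ┃                             
             ┃                             


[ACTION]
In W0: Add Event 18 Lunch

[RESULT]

                                           
                          ┏━━━━━━━━━━━━━━━━
                          ┃ CalendarWidget 
                          ┠────────────────
                          ┃             Aug
                          ┃Mo Tu We Th Fr S
━━━━━━━━━━━━━┓            ┃                
Sequencer    ┃            ┃ 3  4  5  6  7  
─────────────┨            ┃10 11 12 13 14 1
▼123456789012┃            ┃17 18* 19 20 21*
█······█···█·┃            ┃24* 25 26 27* 28
·····█···█···┃            ┃31              
····█··█·████┃            ┃                
█····█··█··█·┃            ┃                
··█···█·███·█┃            ┗━━━━━━━━━━━━━━━━
             ┃                             
             ┃                             
             ┃                             
             ┃                             
             ┃                             
             ┃                             


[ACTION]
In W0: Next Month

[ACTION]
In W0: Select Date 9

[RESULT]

                                           
                          ┏━━━━━━━━━━━━━━━━
                          ┃ CalendarWidget 
                          ┠────────────────
                          ┃            Sept
                          ┃Mo Tu We Th Fr S
━━━━━━━━━━━━━┓            ┃    1  2  3  4  
Sequencer    ┃            ┃ 7  8 [ 9] 10 11
─────────────┨            ┃14 15 16 17 18 1
▼123456789012┃            ┃21 22 23 24 25 2
█······█···█·┃            ┃28 29 30        
·····█···█···┃            ┃                
····█··█·████┃            ┃                
█····█··█··█·┃            ┃                
··█···█·███·█┃            ┗━━━━━━━━━━━━━━━━
             ┃                             
             ┃                             
             ┃                             
             ┃                             
             ┃                             
             ┃                             


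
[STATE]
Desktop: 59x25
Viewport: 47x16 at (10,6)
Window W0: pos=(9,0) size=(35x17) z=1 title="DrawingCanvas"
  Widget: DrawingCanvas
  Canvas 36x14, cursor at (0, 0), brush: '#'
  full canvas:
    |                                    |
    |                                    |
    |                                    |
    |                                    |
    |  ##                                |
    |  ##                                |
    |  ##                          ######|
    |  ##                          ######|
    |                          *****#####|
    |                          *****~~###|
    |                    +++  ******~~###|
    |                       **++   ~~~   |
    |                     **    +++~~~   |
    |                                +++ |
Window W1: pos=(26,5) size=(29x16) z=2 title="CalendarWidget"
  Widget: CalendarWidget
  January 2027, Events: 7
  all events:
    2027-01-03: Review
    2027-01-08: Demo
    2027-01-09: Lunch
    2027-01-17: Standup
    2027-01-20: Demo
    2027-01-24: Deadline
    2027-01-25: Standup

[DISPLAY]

                ┃ CalendarWidget            ┃  
  ##            ┠───────────────────────────┨  
  ##            ┃        January 2027       ┃  
  ##            ┃Mo Tu We Th Fr Sa Su       ┃  
  ##            ┃             1  2  3*      ┃  
                ┃ 4  5  6  7  8*  9* 10     ┃  
                ┃11 12 13 14 15 16 17*      ┃  
                ┃18 19 20* 21 22 23 24*     ┃  
                ┃25* 26 27 28 29 30 31      ┃  
                ┃                           ┃  
━━━━━━━━━━━━━━━━┃                           ┃  
                ┃                           ┃  
                ┃                           ┃  
                ┃                           ┃  
                ┗━━━━━━━━━━━━━━━━━━━━━━━━━━━┛  
                                               


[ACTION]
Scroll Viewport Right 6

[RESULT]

              ┃ CalendarWidget            ┃    
##            ┠───────────────────────────┨    
##            ┃        January 2027       ┃    
##            ┃Mo Tu We Th Fr Sa Su       ┃    
##            ┃             1  2  3*      ┃    
              ┃ 4  5  6  7  8*  9* 10     ┃    
              ┃11 12 13 14 15 16 17*      ┃    
              ┃18 19 20* 21 22 23 24*     ┃    
              ┃25* 26 27 28 29 30 31      ┃    
              ┃                           ┃    
━━━━━━━━━━━━━━┃                           ┃    
              ┃                           ┃    
              ┃                           ┃    
              ┃                           ┃    
              ┗━━━━━━━━━━━━━━━━━━━━━━━━━━━┛    
                                               


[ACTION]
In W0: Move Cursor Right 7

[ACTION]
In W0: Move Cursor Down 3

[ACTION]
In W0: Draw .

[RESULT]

     .        ┃ CalendarWidget            ┃    
##            ┠───────────────────────────┨    
##            ┃        January 2027       ┃    
##            ┃Mo Tu We Th Fr Sa Su       ┃    
##            ┃             1  2  3*      ┃    
              ┃ 4  5  6  7  8*  9* 10     ┃    
              ┃11 12 13 14 15 16 17*      ┃    
              ┃18 19 20* 21 22 23 24*     ┃    
              ┃25* 26 27 28 29 30 31      ┃    
              ┃                           ┃    
━━━━━━━━━━━━━━┃                           ┃    
              ┃                           ┃    
              ┃                           ┃    
              ┃                           ┃    
              ┗━━━━━━━━━━━━━━━━━━━━━━━━━━━┛    
                                               


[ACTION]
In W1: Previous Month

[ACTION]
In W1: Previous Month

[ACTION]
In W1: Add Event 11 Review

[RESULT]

     .        ┃ CalendarWidget            ┃    
##            ┠───────────────────────────┨    
##            ┃       November 2026       ┃    
##            ┃Mo Tu We Th Fr Sa Su       ┃    
##            ┃                   1       ┃    
              ┃ 2  3  4  5  6  7  8       ┃    
              ┃ 9 10 11* 12 13 14 15      ┃    
              ┃16 17 18 19 20 21 22       ┃    
              ┃23 24 25 26 27 28 29       ┃    
              ┃30                         ┃    
━━━━━━━━━━━━━━┃                           ┃    
              ┃                           ┃    
              ┃                           ┃    
              ┃                           ┃    
              ┗━━━━━━━━━━━━━━━━━━━━━━━━━━━┛    
                                               


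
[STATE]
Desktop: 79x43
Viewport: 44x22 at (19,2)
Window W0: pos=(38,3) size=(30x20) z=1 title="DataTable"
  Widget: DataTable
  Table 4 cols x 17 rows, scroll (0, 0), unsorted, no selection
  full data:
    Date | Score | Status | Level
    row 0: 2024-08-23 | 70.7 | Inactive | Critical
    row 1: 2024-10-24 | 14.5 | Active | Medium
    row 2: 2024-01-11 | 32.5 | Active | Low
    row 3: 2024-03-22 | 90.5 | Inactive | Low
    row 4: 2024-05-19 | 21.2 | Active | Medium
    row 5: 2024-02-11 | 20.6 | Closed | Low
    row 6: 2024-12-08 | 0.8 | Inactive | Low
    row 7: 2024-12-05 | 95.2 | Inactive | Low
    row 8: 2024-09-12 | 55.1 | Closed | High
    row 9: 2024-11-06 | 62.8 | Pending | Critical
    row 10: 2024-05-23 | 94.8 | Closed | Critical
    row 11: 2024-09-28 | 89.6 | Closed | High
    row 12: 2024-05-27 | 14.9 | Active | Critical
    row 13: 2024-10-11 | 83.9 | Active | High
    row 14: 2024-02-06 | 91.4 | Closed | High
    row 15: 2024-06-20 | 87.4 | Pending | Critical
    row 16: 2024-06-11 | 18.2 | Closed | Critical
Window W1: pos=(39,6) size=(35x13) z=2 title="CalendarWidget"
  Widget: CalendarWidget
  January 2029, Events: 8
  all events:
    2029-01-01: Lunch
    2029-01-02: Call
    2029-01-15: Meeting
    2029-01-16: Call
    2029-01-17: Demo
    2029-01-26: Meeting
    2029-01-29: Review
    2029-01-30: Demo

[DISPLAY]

                                            
                   ┏━━━━━━━━━━━━━━━━━━━━━━━━
                   ┃ DataTable              
                   ┠────────────────────────
                   ┃┏━━━━━━━━━━━━━━━━━━━━━━━
                   ┃┃ CalendarWidget        
                   ┃┠───────────────────────
                   ┃┃           January 2029
                   ┃┃Mo Tu We Th Fr Sa Su   
                   ┃┃ 1*  2*  3  4  5  6  7 
                   ┃┃ 8  9 10 11 12 13 14   
                   ┃┃15* 16* 17* 18 19 20 21
                   ┃┃22 23 24 25 26* 27 28  
                   ┃┃29* 30* 31             
                   ┃┃                       
                   ┃┃                       
                   ┃┗━━━━━━━━━━━━━━━━━━━━━━━
                   ┃2024-09-28│89.6 │Closed 
                   ┃2024-05-27│14.9 │Active 
                   ┃2024-10-11│83.9 │Active 
                   ┗━━━━━━━━━━━━━━━━━━━━━━━━
                                            


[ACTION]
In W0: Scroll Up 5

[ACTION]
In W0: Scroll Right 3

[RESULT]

                                            
                   ┏━━━━━━━━━━━━━━━━━━━━━━━━
                   ┃ DataTable              
                   ┠────────────────────────
                   ┃┏━━━━━━━━━━━━━━━━━━━━━━━
                   ┃┃ CalendarWidget        
                   ┃┠───────────────────────
                   ┃┃           January 2029
                   ┃┃Mo Tu We Th Fr Sa Su   
                   ┃┃ 1*  2*  3  4  5  6  7 
                   ┃┃ 8  9 10 11 12 13 14   
                   ┃┃15* 16* 17* 18 19 20 21
                   ┃┃22 23 24 25 26* 27 28  
                   ┃┃29* 30* 31             
                   ┃┃                       
                   ┃┃                       
                   ┃┗━━━━━━━━━━━━━━━━━━━━━━━
                   ┃4-09-28│89.6 │Closed  │H
                   ┃4-05-27│14.9 │Active  │C
                   ┃4-10-11│83.9 │Active  │H
                   ┗━━━━━━━━━━━━━━━━━━━━━━━━
                                            
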